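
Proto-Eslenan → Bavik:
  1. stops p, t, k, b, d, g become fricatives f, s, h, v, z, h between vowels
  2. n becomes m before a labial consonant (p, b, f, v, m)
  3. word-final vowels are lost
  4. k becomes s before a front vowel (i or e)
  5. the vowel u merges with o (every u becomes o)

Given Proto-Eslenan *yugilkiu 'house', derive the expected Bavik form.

yohilsi

Bavik: *yugilkiu > yuhilkiu > yuhilki > yuhilsi > yohilsi  (by intervocalic lenition, apocope, palatalisation, vowel merger)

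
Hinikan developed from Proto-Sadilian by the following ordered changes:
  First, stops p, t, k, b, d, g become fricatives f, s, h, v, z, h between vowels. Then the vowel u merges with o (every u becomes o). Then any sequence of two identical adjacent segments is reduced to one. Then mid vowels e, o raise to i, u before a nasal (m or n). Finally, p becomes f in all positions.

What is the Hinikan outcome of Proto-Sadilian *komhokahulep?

Hinikan: *komhokahulep
  komhokahulep → komhohahulep   [intervocalic lenition]
  komhohahulep → komhohaholep   [vowel merger]
  komhohaholep (rule 3 does not apply)
  komhohaholep → kumhohaholep   [pre-nasal raising]
  kumhohaholep → kumhohaholef   [unconditioned shift]
  giving Hinikan kumhohaholef.

kumhohaholef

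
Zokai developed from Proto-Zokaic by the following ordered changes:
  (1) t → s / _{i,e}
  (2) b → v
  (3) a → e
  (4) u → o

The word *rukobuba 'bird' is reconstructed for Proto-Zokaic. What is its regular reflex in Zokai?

Zokai: *rukobuba > rukovuva > rukovuve > rokovove  (by unconditioned shift, vowel merger, vowel merger)

rokovove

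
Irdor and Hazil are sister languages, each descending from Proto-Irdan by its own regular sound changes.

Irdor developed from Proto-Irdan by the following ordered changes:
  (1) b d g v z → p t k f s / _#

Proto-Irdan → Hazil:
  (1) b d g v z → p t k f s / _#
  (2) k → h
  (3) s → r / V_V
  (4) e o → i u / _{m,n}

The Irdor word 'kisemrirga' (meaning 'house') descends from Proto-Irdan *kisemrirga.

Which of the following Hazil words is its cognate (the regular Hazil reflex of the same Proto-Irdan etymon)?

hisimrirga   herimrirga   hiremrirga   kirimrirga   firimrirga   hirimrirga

hirimrirga

Hazil: start from *kisemrirga.
  rule 1: no change — kisemrirga
  rule 2 (unconditioned shift): kisemrirga → hisemrirga
  rule 3 (rhotacism): hisemrirga → hiremrirga
  rule 4 (pre-nasal raising): hiremrirga → hirimrirga
  ⇒ Hazil hirimrirga
Only 'hirimrirga' matches the regular Hazil development of *kisemrirga.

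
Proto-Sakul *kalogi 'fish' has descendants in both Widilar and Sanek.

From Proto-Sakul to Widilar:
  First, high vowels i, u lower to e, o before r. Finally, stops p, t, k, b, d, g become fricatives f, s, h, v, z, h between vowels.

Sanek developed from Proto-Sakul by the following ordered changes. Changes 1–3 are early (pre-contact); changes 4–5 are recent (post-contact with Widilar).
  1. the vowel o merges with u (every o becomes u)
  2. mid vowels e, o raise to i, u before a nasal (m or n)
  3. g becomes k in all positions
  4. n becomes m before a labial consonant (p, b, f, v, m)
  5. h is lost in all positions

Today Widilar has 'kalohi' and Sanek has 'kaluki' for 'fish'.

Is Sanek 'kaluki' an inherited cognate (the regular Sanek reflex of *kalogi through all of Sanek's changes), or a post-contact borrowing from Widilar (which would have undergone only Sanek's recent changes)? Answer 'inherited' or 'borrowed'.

inherited

If inherited, *kalogi would pass through all of Sanek's changes:
Sanek: start from *kalogi.
  rule 1 (vowel merger): kalogi → kalugi
  rule 2: no change — kalugi
  rule 3 (unconditioned shift): kalugi → kaluki
  rule 4: no change — kaluki
  rule 5: no change — kaluki
  ⇒ Sanek kaluki
If borrowed from Widilar 'kalohi' after the early changes, it would undergo only the recent ones:
  rule 4 (nasal place assimilation): no change (kalohi)
  rule 5 (h-loss): kalohi → kaloi
  ⇒ as a loan: kaloi
Sanek 'kaluki' matches the inherited outcome exactly, so it is an inherited cognate, not a loan.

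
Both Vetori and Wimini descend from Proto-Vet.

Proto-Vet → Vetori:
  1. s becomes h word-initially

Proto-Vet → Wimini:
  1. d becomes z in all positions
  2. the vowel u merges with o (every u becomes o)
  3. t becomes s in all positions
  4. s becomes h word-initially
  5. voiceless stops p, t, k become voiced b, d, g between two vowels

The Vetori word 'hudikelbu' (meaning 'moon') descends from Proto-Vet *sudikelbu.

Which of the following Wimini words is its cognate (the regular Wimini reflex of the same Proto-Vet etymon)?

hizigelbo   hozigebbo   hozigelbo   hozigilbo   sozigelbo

Wimini: *sudikelbu
  sudikelbu → suzikelbu   [unconditioned shift]
  suzikelbu → sozikelbo   [vowel merger]
  sozikelbo (rule 3 does not apply)
  sozikelbo → hozikelbo   [debuccalisation]
  hozikelbo → hozigelbo   [intervocalic voicing]
  giving Wimini hozigelbo.

hozigelbo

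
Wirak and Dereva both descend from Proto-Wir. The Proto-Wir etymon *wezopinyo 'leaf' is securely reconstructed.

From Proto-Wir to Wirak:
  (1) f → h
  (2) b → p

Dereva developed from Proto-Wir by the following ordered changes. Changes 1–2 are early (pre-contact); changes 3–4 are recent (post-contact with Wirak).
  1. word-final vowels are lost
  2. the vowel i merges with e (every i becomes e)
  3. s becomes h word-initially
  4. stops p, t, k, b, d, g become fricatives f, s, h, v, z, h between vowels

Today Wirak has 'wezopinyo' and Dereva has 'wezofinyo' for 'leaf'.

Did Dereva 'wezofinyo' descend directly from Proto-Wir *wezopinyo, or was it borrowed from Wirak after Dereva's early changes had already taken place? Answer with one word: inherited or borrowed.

If inherited, *wezopinyo would pass through all of Dereva's changes:
Dereva: *wezopinyo
  wezopinyo → wezopiny   [apocope]
  wezopiny → wezopeny   [vowel merger]
  wezopeny (rule 3 does not apply)
  wezopeny → wezofeny   [intervocalic lenition]
  giving Dereva wezofeny.
If borrowed from Wirak 'wezopinyo' after the early changes, it would undergo only the recent ones:
  rule 3 (debuccalisation): no change (wezopinyo)
  rule 4 (intervocalic lenition): wezopinyo → wezofinyo
  ⇒ as a loan: wezofinyo
Dereva 'wezofinyo' matches the loan outcome 'wezofinyo', not the inherited 'wezofeny' — it skipped the early Dereva changes, so it was borrowed from Wirak.

borrowed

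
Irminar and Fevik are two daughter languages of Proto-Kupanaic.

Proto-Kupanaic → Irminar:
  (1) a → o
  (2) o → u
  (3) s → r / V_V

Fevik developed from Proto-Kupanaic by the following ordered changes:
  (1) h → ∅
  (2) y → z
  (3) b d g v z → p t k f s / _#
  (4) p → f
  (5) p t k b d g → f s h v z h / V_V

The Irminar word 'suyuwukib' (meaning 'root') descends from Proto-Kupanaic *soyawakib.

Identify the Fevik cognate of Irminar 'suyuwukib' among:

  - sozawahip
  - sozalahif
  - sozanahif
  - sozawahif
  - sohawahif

sozawahif

Fevik: *soyawakib
  soyawakib (rule 1 does not apply)
  soyawakib → sozawakib   [unconditioned shift]
  sozawakib → sozawakip   [final devoicing]
  sozawakip → sozawakif   [unconditioned shift]
  sozawakif → sozawahif   [intervocalic lenition]
  giving Fevik sozawahif.
Among the options, 'sozawahif' alone shows every Fevik change applied in order.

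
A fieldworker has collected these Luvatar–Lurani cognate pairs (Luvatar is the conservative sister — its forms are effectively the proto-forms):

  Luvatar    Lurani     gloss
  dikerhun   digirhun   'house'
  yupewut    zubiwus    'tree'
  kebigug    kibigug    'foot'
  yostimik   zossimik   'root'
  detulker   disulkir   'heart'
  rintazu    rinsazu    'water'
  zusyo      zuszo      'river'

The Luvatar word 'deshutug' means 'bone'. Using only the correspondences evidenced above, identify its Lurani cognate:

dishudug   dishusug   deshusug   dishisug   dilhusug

dishusug

yupewut ~ zubiwus, detulker ~ disulkir — Luvatar e corresponds to Lurani i after a consonant, before a consonant other than r, m, n, p, b, f, v.
detulker ~ disulkir — Luvatar t corresponds to Lurani s between vowels (before a back vowel).
Applying these to Luvatar 'deshutug':
  deshutug → dishutug   (e→i after a consonant, before a consonant other than r, m, n, p, b, f, v)
  dishutug → dishusug   (t→s between vowels (before a back vowel))
So the Lurani cognate is 'dishusug'.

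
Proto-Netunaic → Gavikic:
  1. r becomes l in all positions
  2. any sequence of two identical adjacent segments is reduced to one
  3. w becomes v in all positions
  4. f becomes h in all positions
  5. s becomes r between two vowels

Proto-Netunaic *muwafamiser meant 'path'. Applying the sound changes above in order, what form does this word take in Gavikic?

Gavikic: *muwafamiser > muwafamisel > muvafamisel > muvahamisel > muvahamirel  (by unconditioned shift, unconditioned shift, unconditioned shift, rhotacism)

muvahamirel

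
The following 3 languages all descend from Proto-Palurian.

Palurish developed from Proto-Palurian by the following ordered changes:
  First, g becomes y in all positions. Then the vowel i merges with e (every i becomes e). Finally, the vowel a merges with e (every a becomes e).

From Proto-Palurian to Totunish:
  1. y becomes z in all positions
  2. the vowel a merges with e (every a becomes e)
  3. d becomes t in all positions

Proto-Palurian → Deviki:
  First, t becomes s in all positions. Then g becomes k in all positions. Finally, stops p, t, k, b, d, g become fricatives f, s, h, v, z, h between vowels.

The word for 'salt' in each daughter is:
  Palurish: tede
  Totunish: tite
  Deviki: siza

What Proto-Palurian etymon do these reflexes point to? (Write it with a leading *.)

Position 4: Palurish has e, Totunish has e, Deviki has a. Deviki preserves a here (none of its changes turn any other segment into a), so the proto-segment is *a.
Position 1: Palurish has t, Totunish has t, Deviki has s. Palurish preserves t here (none of its changes turn any other segment into t), so the proto-segment is *t.
Position 3: Palurish has d, Totunish has t, Deviki has z. Palurish preserves d here (none of its changes turn any other segment into d), so the proto-segment is *d.
This points to *tida. Verify forward in each daughter:
Palurish: start from *tida.
  rule 1: no change — tida
  rule 2 (vowel merger): tida → teda
  rule 3 (vowel merger): teda → tede
  ⇒ Palurish tede
Totunish: *tida > tide > tite  (by vowel merger, unconditioned shift)
Deviki: *tida
  tida → sida   [unconditioned shift]
  sida (rule 2 does not apply)
  sida → siza   [intervocalic lenition]
  giving Deviki siza.
Only *tida yields all of Palurish tede, Totunish tite, Deviki siza.

*tida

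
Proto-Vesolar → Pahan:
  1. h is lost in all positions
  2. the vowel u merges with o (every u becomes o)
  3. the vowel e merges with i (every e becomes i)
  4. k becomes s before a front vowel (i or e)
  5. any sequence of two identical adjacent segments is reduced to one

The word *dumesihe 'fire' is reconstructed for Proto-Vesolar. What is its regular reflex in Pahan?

Pahan: *dumesihe > dumesie > domesie > domisii > domisi  (by h-loss, vowel merger, vowel merger, degemination)

domisi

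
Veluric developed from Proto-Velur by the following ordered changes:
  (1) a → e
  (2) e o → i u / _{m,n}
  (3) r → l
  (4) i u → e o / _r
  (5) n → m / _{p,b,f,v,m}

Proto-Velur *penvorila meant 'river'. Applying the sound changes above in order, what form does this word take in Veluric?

pimvolile

Veluric: start from *penvorila.
  rule 1 (vowel merger): penvorila → penvorile
  rule 2 (pre-nasal raising): penvorile → pinvorile
  rule 3 (unconditioned shift): pinvorile → pinvolile
  rule 4: no change — pinvolile
  rule 5 (nasal place assimilation): pinvolile → pimvolile
  ⇒ Veluric pimvolile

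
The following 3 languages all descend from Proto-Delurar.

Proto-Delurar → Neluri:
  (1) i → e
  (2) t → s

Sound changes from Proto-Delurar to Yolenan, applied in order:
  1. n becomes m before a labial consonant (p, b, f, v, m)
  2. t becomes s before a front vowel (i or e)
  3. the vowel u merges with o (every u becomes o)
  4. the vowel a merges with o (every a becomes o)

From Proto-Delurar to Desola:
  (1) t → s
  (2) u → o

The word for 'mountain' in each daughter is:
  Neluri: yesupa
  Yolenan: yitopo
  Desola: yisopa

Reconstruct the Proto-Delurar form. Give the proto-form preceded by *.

Position 4: Neluri has u, Yolenan has o, Desola has o. Neluri preserves u here (none of its changes turn any other segment into u), so the proto-segment is *u.
Position 2: Neluri has e, Yolenan has i, Desola has i. Yolenan preserves i here (none of its changes turn any other segment into i), so the proto-segment is *i.
Continuing position by position gives *yitupa; check it forward:
Neluri: *yitupa > yetupa > yesupa  (by vowel merger, unconditioned shift)
Yolenan: *yitupa
  yitupa (rule 1 does not apply)
  yitupa (rule 2 does not apply)
  yitupa → yitopa   [vowel merger]
  yitopa → yitopo   [vowel merger]
  giving Yolenan yitopo.
Desola: *yitupa
  yitupa → yisupa   [unconditioned shift]
  yisupa → yisopa   [vowel merger]
  giving Desola yisopa.
*yitupa is the unique common source.

*yitupa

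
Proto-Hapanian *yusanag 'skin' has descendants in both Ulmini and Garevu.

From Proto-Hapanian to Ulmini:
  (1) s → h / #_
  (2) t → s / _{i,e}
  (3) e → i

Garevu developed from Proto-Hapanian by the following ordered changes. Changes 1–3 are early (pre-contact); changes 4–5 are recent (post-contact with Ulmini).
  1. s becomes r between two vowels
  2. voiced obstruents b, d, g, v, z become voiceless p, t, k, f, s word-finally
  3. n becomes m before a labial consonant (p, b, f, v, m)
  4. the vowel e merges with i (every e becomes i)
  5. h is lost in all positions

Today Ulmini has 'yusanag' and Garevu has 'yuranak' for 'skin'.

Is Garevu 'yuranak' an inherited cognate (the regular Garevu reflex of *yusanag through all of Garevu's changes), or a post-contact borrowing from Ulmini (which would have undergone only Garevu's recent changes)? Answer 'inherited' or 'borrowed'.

If inherited, *yusanag would pass through all of Garevu's changes:
Garevu: *yusanag
  yusanag → yuranag   [rhotacism]
  yuranag → yuranak   [final devoicing]
  yuranak (rule 3 does not apply)
  yuranak (rule 4 does not apply)
  yuranak (rule 5 does not apply)
  giving Garevu yuranak.
If borrowed from Ulmini 'yusanag' after the early changes, it would undergo only the recent ones:
  rule 4 (vowel merger): no change (yusanag)
  rule 5 (h-loss): no change (yusanag)
  ⇒ as a loan: yusanag
Garevu 'yuranak' matches the inherited outcome exactly, so it is an inherited cognate, not a loan.

inherited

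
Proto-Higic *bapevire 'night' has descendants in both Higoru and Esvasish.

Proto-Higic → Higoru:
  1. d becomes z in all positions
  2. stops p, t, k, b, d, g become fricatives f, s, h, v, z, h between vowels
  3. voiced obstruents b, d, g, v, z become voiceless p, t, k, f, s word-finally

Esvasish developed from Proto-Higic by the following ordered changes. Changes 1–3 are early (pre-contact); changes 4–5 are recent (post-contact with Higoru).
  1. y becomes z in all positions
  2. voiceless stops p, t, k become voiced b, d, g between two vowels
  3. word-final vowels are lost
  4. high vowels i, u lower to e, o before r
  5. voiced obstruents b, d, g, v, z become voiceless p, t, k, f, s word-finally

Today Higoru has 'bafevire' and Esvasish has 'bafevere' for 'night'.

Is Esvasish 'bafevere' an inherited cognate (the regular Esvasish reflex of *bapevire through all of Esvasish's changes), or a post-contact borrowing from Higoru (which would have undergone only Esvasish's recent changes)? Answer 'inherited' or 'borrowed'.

If inherited, *bapevire would pass through all of Esvasish's changes:
Esvasish: *bapevire
  bapevire (rule 1 does not apply)
  bapevire → babevire   [intervocalic voicing]
  babevire → babevir   [apocope]
  babevir → babever   [pre-rhotic lowering]
  babever (rule 5 does not apply)
  giving Esvasish babever.
If borrowed from Higoru 'bafevire' after the early changes, it would undergo only the recent ones:
  rule 4 (pre-rhotic lowering): bafevire → bafevere
  rule 5 (final devoicing): no change (bafevere)
  ⇒ as a loan: bafevere
Esvasish 'bafevere' matches the loan outcome 'bafevere', not the inherited 'babever' — it skipped the early Esvasish changes, so it was borrowed from Higoru.

borrowed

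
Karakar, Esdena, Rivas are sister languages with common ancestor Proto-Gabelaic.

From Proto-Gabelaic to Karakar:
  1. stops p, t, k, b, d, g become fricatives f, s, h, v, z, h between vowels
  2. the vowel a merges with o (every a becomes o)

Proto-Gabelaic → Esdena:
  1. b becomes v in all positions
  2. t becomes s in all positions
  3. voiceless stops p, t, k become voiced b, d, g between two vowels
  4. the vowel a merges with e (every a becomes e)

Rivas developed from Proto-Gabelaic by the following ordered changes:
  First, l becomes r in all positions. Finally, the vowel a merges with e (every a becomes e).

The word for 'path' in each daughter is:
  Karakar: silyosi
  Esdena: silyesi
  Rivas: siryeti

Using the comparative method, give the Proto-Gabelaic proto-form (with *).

Position 6: Karakar has s, Esdena has s, Rivas has t. Rivas preserves t here (none of its changes turn any other segment into t), so the proto-segment is *t.
Position 3: Karakar has l, Esdena has l, Rivas has r. Karakar preserves l here (none of its changes turn any other segment into l), so the proto-segment is *l.
Position 5: Karakar has o, Esdena has e, Rivas has e. Taking the neighbouring segments as reconstructed: Karakar o could go back to *a or *o; Esdena e could go back to *a or *e; Rivas e could go back to *a or *e — the one source consistent with every daughter is *a.
Continuing position by position gives *silyati; check it forward:
Karakar: start from *silyati.
  rule 1 (intervocalic lenition): silyati → silyasi
  rule 2 (vowel merger): silyasi → silyosi
  ⇒ Karakar silyosi
Esdena: *silyati
  silyati (rule 1 does not apply)
  silyati → silyasi   [unconditioned shift]
  silyasi (rule 3 does not apply)
  silyasi → silyesi   [vowel merger]
  giving Esdena silyesi.
Rivas: *silyati > siryati > siryeti  (by unconditioned shift, vowel merger)
*silyati is the unique common source.

*silyati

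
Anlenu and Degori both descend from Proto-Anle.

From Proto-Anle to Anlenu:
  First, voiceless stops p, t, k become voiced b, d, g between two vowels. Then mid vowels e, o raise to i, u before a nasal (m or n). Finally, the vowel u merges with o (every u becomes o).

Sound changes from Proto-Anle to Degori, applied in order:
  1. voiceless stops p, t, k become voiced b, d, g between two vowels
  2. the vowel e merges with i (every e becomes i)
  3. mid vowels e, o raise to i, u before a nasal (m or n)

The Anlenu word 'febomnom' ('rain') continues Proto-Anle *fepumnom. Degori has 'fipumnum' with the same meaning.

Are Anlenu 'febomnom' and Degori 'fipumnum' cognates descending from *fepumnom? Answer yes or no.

Derive the expected Degori reflex of *fepumnom:
Degori: *fepumnom > febumnom > fibumnom > fibumnum  (by intervocalic voicing, vowel merger, pre-nasal raising)
The regular Degori reflex would be 'fibumnum', but the attested form is 'fipumnum'. The correspondence is irregular, so they are not cognates (the Degori form has a different source).

no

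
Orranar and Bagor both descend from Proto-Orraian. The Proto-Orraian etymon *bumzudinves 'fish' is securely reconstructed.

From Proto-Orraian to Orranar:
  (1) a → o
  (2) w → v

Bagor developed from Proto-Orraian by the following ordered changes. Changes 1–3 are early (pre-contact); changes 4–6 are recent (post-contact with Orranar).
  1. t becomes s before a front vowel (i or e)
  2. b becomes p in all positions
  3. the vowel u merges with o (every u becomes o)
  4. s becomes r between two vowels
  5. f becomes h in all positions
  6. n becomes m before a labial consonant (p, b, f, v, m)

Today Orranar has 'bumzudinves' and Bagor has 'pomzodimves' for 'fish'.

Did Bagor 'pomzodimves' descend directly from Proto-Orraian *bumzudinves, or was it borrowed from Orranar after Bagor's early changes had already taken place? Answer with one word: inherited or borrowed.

If inherited, *bumzudinves would pass through all of Bagor's changes:
Bagor: *bumzudinves
  bumzudinves (rule 1 does not apply)
  bumzudinves → pumzudinves   [unconditioned shift]
  pumzudinves → pomzodinves   [vowel merger]
  pomzodinves (rule 4 does not apply)
  pomzodinves (rule 5 does not apply)
  pomzodinves → pomzodimves   [nasal place assimilation]
  giving Bagor pomzodimves.
If borrowed from Orranar 'bumzudinves' after the early changes, it would undergo only the recent ones:
  rule 4 (rhotacism): no change (bumzudinves)
  rule 5 (unconditioned shift): no change (bumzudinves)
  rule 6 (nasal place assimilation): bumzudinves → bumzudimves
  ⇒ as a loan: bumzudimves
Bagor 'pomzodimves' matches the inherited outcome exactly, so it is an inherited cognate, not a loan.

inherited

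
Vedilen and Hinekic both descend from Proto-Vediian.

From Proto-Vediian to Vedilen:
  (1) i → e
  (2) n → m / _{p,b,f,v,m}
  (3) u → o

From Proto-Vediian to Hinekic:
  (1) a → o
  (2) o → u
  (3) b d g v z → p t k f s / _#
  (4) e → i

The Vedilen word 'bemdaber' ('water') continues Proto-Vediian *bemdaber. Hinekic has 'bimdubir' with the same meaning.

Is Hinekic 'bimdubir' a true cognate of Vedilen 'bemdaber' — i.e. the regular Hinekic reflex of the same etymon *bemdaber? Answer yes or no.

yes

Derive the expected Hinekic reflex of *bemdaber:
Hinekic: *bemdaber
  bemdaber → bemdober   [vowel merger]
  bemdober → bemduber   [vowel merger]
  bemduber (rule 3 does not apply)
  bemduber → bimdubir   [vowel merger]
  giving Hinekic bimdubir.
Hinekic 'bimdubir' matches the regular reflex exactly, so the pair is cognate.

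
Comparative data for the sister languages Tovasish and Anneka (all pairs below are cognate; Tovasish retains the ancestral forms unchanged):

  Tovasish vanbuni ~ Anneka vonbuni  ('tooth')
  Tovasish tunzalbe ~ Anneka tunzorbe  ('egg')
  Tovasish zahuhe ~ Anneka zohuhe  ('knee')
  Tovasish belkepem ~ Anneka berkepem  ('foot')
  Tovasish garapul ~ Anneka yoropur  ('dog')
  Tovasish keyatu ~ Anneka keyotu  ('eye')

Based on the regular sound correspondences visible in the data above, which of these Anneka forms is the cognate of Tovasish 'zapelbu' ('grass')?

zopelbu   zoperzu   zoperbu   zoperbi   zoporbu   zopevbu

zoperbu

garapul ~ yoropur — Tovasish a corresponds to Anneka o after a consonant, before a labial obstruent.
tunzalbe ~ tunzorbe — Tovasish l corresponds to Anneka r after a vowel, before a labial obstruent.
Applying these to Tovasish 'zapelbu':
  zapelbu → zopelbu   (a→o after a consonant, before a labial obstruent)
  zopelbu → zoperbu   (l→r after a vowel, before a labial obstruent)
So the Anneka cognate is 'zoperbu'.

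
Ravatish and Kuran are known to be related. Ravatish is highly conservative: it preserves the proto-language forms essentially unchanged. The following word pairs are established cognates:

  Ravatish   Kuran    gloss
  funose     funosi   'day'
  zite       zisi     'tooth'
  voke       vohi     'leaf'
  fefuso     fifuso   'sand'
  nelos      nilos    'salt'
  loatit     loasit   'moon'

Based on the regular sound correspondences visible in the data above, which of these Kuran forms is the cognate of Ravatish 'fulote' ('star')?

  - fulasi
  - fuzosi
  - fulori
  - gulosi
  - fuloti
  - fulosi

fulosi

zite ~ zisi — Ravatish t corresponds to Kuran s between vowels (before a front vowel).
funose ~ funosi, zite ~ zisi — Ravatish e corresponds to Kuran i word-finally.
Applying these to Ravatish 'fulote':
  fulote → fulose   (t→s between vowels (before a front vowel))
  fulose → fulosi   (e→i word-finally)
So the Kuran cognate is 'fulosi'.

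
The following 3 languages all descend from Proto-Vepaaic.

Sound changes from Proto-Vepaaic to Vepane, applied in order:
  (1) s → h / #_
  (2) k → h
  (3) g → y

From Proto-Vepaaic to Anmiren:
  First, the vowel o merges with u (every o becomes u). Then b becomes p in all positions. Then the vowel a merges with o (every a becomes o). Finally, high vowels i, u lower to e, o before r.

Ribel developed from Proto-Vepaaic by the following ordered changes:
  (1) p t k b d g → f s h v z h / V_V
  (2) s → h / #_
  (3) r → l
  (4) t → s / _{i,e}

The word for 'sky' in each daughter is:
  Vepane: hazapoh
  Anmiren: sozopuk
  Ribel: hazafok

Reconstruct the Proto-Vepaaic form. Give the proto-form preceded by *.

*sazapok

Position 7: Vepane has h, Anmiren has k, Ribel has k. Anmiren preserves k here (none of its changes turn any other segment into k), so the proto-segment is *k.
Position 4: Vepane has a, Anmiren has o, Ribel has a. Vepane preserves a here (none of its changes turn any other segment into a), so the proto-segment is *a.
This points to *sazapok. Verify forward in each daughter:
Vepane: start from *sazapok.
  rule 1 (debuccalisation): sazapok → hazapok
  rule 2 (unconditioned shift): hazapok → hazapoh
  rule 3: no change — hazapoh
  ⇒ Vepane hazapoh
Anmiren: *sazapok > sazapuk > sozopuk  (by vowel merger, vowel merger)
Ribel: start from *sazapok.
  rule 1 (intervocalic lenition): sazapok → sazafok
  rule 2 (debuccalisation): sazafok → hazafok
  rule 3: no change — hazafok
  rule 4: no change — hazafok
  ⇒ Ribel hazafok
*sazapok is the unique common source.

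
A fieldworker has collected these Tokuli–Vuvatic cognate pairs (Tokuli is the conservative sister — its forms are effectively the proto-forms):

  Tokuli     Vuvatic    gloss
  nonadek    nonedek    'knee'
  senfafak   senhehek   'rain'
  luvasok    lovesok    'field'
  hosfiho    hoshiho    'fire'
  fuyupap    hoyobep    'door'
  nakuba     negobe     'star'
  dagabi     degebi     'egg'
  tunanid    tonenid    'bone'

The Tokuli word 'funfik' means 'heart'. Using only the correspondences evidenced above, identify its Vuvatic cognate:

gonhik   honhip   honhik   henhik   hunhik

fuyupap ~ hoyobep — Tokuli f corresponds to Vuvatic h word-initially before a back vowel.
tunanid ~ tonenid — Tokuli u corresponds to Vuvatic o after a consonant, before a nasal.
hosfiho ~ hoshiho — Tokuli f corresponds to Vuvatic h after a consonant, before a front vowel.
Applying these to Tokuli 'funfik':
  funfik → hunfik   (f→h word-initially before a back vowel)
  hunfik → honfik   (u→o after a consonant, before a nasal)
  honfik → honhik   (f→h after a consonant, before a front vowel)
So the Vuvatic cognate is 'honhik'.

honhik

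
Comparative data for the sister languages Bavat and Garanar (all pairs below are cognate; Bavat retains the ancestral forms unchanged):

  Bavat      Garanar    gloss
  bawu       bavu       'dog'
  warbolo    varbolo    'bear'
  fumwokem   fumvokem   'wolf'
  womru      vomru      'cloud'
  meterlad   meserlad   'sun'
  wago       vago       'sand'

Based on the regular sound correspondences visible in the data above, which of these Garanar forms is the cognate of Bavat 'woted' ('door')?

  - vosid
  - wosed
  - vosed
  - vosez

vosed

womru ~ vomru — Bavat w corresponds to Garanar v word-initially before a back vowel.
meterlad ~ meserlad — Bavat t corresponds to Garanar s between vowels (before a front vowel).
Applying these to Bavat 'woted':
  woted → voted   (w→v word-initially before a back vowel)
  voted → vosed   (t→s between vowels (before a front vowel))
So the Garanar cognate is 'vosed'.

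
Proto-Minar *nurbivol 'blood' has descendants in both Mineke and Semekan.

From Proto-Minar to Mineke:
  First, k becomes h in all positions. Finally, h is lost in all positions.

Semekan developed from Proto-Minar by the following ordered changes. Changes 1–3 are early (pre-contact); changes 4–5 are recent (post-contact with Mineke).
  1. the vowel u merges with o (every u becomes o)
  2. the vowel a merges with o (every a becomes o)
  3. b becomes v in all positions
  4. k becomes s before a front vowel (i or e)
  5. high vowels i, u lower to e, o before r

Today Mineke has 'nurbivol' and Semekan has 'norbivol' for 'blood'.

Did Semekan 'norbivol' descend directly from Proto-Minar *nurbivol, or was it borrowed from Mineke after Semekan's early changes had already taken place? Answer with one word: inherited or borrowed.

If inherited, *nurbivol would pass through all of Semekan's changes:
Semekan: *nurbivol
  nurbivol → norbivol   [vowel merger]
  norbivol (rule 2 does not apply)
  norbivol → norvivol   [unconditioned shift]
  norvivol (rule 4 does not apply)
  norvivol (rule 5 does not apply)
  giving Semekan norvivol.
If borrowed from Mineke 'nurbivol' after the early changes, it would undergo only the recent ones:
  rule 4 (palatalisation): no change (nurbivol)
  rule 5 (pre-rhotic lowering): nurbivol → norbivol
  ⇒ as a loan: norbivol
Semekan 'norbivol' matches the loan outcome 'norbivol', not the inherited 'norvivol' — it skipped the early Semekan changes, so it was borrowed from Mineke.

borrowed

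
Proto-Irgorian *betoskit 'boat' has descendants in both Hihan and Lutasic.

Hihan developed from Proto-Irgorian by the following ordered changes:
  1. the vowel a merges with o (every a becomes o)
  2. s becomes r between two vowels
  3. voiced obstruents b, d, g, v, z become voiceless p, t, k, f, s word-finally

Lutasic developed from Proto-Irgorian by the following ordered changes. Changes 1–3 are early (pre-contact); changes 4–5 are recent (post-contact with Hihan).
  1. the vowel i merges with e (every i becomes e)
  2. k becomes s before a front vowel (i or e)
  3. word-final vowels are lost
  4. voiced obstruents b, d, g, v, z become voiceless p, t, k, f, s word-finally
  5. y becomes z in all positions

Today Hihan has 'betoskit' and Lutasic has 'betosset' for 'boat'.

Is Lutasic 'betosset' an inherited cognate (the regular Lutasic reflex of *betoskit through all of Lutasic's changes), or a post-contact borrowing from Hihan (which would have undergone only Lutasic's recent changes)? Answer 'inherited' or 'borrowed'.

inherited

If inherited, *betoskit would pass through all of Lutasic's changes:
Lutasic: *betoskit
  betoskit → betosket   [vowel merger]
  betosket → betosset   [palatalisation]
  betosset (rule 3 does not apply)
  betosset (rule 4 does not apply)
  betosset (rule 5 does not apply)
  giving Lutasic betosset.
If borrowed from Hihan 'betoskit' after the early changes, it would undergo only the recent ones:
  rule 4 (final devoicing): no change (betoskit)
  rule 5 (unconditioned shift): no change (betoskit)
  ⇒ as a loan: betoskit
Lutasic 'betosset' matches the inherited outcome exactly, so it is an inherited cognate, not a loan.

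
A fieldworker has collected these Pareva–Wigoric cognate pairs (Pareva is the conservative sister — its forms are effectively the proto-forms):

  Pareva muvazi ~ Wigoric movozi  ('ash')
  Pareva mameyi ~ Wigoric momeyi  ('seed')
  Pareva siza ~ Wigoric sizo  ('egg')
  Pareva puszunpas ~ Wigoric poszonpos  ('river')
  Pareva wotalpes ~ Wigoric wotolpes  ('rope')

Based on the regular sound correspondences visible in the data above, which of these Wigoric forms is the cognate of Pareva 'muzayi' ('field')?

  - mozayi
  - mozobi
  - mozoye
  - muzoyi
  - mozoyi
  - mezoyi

puszunpas ~ poszonpos — Pareva u corresponds to Wigoric o after a consonant, before a consonant other than r, m, n, p, b, f, v.
muvazi ~ movozi, puszunpas ~ poszonpos — Pareva a corresponds to Wigoric o after a consonant, before a consonant other than r, m, n, p, b, f, v.
Applying these to Pareva 'muzayi':
  muzayi → mozayi   (u→o after a consonant, before a consonant other than r, m, n, p, b, f, v)
  mozayi → mozoyi   (a→o after a consonant, before a consonant other than r, m, n, p, b, f, v)
So the Wigoric cognate is 'mozoyi'.

mozoyi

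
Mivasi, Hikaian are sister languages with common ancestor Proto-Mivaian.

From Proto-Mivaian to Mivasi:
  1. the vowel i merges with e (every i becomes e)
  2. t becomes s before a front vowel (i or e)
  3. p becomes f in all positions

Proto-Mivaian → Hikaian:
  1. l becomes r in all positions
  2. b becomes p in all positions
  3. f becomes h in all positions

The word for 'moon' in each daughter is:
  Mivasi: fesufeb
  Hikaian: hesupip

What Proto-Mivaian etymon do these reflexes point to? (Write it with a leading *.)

Position 6: Mivasi has e, Hikaian has i. Hikaian preserves i here (none of its changes turn any other segment into i), so the proto-segment is *i.
Position 5: Mivasi has f, Hikaian has p. Taking the neighbouring segments as reconstructed: Mivasi f could go back to *p or *f; Hikaian p could go back to *p or *b — the one source consistent with every daughter is *p.
Verify the candidate proto-form against each daughter:
Mivasi: start from *fesupib.
  rule 1 (vowel merger): fesupib → fesupeb
  rule 2: no change — fesupeb
  rule 3 (unconditioned shift): fesupeb → fesufeb
  ⇒ Mivasi fesufeb
Hikaian: *fesupib > fesupip > hesupip  (by unconditioned shift, unconditioned shift)
*fesupib is the unique common source.

*fesupib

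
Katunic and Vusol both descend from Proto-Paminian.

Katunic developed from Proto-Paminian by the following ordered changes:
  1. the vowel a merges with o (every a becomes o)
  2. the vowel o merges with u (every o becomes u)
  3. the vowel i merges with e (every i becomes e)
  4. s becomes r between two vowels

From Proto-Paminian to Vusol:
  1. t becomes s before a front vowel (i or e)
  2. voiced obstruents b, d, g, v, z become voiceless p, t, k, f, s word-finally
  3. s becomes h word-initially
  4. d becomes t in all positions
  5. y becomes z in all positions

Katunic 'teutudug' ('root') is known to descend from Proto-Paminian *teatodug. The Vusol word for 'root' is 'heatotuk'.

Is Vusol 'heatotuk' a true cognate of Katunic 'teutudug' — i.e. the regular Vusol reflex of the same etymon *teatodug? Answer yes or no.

Derive the expected Vusol reflex of *teatodug:
Vusol: *teatodug > seatodug > seatoduk > heatoduk > heatotuk  (by palatalisation, final devoicing, debuccalisation, unconditioned shift)
Vusol 'heatotuk' matches the regular reflex exactly, so the pair is cognate.

yes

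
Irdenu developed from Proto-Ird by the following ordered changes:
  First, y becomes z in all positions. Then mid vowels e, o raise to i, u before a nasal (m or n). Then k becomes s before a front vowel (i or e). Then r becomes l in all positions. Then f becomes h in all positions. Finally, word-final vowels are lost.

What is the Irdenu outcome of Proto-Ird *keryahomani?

selzahuman

Irdenu: start from *keryahomani.
  rule 1 (unconditioned shift): keryahomani → kerzahomani
  rule 2 (pre-nasal raising): kerzahomani → kerzahumani
  rule 3 (palatalisation): kerzahumani → serzahumani
  rule 4 (unconditioned shift): serzahumani → selzahumani
  rule 5: no change — selzahumani
  rule 6 (apocope): selzahumani → selzahuman
  ⇒ Irdenu selzahuman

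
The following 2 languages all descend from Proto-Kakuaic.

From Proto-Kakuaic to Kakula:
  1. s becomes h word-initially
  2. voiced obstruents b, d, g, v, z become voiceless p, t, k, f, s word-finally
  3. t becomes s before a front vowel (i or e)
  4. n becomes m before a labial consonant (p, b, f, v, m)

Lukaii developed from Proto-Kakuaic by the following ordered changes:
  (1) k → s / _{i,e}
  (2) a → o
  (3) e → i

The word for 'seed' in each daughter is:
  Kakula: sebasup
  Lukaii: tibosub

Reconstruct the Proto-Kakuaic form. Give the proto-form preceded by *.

Position 4: Kakula has a, Lukaii has o. Kakula preserves a here (none of its changes turn any other segment into a), so the proto-segment is *a.
Position 7: Kakula has p, Lukaii has b. Lukaii preserves b here (none of its changes turn any other segment into b), so the proto-segment is *b.
This points to *tebasub. Verify forward in each daughter:
Kakula: *tebasub > tebasup > sebasup  (by final devoicing, palatalisation)
Lukaii: *tebasub
  tebasub (rule 1 does not apply)
  tebasub → tebosub   [vowel merger]
  tebosub → tibosub   [vowel merger]
  giving Lukaii tibosub.
No other proto-form is consistent with every reflex, so the reconstruction is *tebasub.

*tebasub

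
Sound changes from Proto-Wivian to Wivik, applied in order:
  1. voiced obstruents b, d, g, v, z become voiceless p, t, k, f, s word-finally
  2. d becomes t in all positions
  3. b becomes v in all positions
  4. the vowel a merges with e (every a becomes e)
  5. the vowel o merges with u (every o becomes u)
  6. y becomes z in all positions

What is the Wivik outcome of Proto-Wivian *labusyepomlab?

Wivik: *labusyepomlab
  labusyepomlab → labusyepomlap   [final devoicing]
  labusyepomlap (rule 2 does not apply)
  labusyepomlap → lavusyepomlap   [unconditioned shift]
  lavusyepomlap → levusyepomlep   [vowel merger]
  levusyepomlep → levusyepumlep   [vowel merger]
  levusyepumlep → levuszepumlep   [unconditioned shift]
  giving Wivik levuszepumlep.

levuszepumlep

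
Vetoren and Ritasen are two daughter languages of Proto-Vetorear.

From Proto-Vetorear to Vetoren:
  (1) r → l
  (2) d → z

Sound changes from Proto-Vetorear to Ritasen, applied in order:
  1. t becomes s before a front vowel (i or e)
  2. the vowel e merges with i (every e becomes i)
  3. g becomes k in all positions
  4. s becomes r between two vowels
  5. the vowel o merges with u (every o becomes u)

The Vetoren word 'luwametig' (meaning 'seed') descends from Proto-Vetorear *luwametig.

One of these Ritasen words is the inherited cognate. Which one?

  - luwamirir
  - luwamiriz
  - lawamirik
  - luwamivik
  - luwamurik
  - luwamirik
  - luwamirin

luwamirik

Ritasen: *luwametig > luwamesig > luwamisig > luwamisik > luwamirik  (by palatalisation, vowel merger, unconditioned shift, rhotacism)
The other candidates each miss or misapply at least one Ritasen change.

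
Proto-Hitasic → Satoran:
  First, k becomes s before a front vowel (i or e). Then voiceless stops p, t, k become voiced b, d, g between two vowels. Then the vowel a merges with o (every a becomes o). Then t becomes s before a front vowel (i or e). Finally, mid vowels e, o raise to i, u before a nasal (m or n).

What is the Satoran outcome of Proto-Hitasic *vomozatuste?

vumozodusse

Satoran: *vomozatuste
  vomozatuste (rule 1 does not apply)
  vomozatuste → vomozaduste   [intervocalic voicing]
  vomozaduste → vomozoduste   [vowel merger]
  vomozoduste → vomozodusse   [palatalisation]
  vomozodusse → vumozodusse   [pre-nasal raising]
  giving Satoran vumozodusse.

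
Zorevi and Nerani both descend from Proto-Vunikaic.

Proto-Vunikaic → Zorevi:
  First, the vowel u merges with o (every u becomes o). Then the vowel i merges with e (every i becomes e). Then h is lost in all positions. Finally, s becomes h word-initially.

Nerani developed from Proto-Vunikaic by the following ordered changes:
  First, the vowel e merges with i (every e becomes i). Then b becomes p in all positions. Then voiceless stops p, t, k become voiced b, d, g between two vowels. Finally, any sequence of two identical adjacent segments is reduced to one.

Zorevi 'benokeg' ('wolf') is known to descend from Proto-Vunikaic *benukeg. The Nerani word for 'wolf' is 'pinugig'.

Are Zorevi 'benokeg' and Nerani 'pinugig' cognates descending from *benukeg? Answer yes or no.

Derive the expected Nerani reflex of *benukeg:
Nerani: *benukeg
  benukeg → binukig   [vowel merger]
  binukig → pinukig   [unconditioned shift]
  pinukig → pinugig   [intervocalic voicing]
  pinugig (rule 4 does not apply)
  giving Nerani pinugig.
Nerani 'pinugig' matches the regular reflex exactly, so the pair is cognate.

yes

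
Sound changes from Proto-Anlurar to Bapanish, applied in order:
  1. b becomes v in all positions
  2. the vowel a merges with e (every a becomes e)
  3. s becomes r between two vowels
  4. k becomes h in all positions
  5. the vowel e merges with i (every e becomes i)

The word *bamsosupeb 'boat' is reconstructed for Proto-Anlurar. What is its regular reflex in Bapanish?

vimsorupiv

Bapanish: start from *bamsosupeb.
  rule 1 (unconditioned shift): bamsosupeb → vamsosupev
  rule 2 (vowel merger): vamsosupev → vemsosupev
  rule 3 (rhotacism): vemsosupev → vemsorupev
  rule 4: no change — vemsorupev
  rule 5 (vowel merger): vemsorupev → vimsorupiv
  ⇒ Bapanish vimsorupiv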